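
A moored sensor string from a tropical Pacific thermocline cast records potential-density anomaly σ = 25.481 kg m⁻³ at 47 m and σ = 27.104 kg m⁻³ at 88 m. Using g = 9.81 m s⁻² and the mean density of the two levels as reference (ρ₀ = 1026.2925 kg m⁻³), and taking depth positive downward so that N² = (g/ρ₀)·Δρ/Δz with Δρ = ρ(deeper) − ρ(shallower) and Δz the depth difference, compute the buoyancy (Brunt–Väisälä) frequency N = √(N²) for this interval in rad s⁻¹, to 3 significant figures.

Δρ = 1027.104 − 1025.481 = 1.623 kg m⁻³ over Δz = 88 − 47 = 41 m.
N² = (9.81/1026.2925) × (1.623/41) = 3.7838 × 10⁻⁴ s⁻².
N = √(3.7838 × 10⁻⁴) = 0.019452 rad s⁻¹ ≈ 0.0195 rad s⁻¹.

0.0195 rad s⁻¹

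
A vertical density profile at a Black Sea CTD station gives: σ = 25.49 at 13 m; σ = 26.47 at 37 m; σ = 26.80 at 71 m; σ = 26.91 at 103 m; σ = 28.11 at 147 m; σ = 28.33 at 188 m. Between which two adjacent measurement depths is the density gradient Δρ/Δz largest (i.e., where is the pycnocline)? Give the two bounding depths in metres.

Compute the density gradient over each adjacent pair:
  13–37 m: Δρ/Δz = 0.98/24 = 0.041 kg m⁻⁴
  37–71 m: Δρ/Δz = 0.33/34 = 9.7 × 10⁻³ kg m⁻⁴
  71–103 m: Δρ/Δz = 0.11/32 = 3.4 × 10⁻³ kg m⁻⁴
  103–147 m: Δρ/Δz = 1.20/44 = 0.027 kg m⁻⁴
  147–188 m: Δρ/Δz = 0.22/41 = 5.4 × 10⁻³ kg m⁻⁴
The largest gradient is in the 13–37 m interval — the pycnocline.

13–37 m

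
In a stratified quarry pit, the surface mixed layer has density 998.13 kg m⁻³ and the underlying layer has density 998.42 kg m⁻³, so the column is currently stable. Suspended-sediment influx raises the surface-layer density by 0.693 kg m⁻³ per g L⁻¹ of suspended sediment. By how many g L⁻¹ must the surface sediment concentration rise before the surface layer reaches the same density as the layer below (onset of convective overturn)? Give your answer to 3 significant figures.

0.418 g L⁻¹

Density deficit of the surface layer: 998.42 − 998.13 = 0.29 kg m⁻³.
Required change = 0.29 / 0.693 = 0.418 g L⁻¹.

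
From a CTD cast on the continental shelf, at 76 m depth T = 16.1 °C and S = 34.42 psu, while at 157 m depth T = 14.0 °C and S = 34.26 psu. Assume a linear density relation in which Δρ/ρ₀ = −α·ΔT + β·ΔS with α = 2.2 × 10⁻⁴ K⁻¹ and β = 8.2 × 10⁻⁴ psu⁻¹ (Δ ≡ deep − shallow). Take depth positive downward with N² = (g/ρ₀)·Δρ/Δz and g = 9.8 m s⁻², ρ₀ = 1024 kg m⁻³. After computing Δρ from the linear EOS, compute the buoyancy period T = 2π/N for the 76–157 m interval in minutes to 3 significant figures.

ΔT = -2.1 K, ΔS = -0.16 psu (deep − shallow).
Δρ/ρ₀ = −αΔT + βΔS = 4.62 × 10⁻⁴ − 1.312 × 10⁻⁴ = 3.308 × 10⁻⁴, so Δρ ≈ 0.3387 kg m⁻³.
N² = (g/ρ₀)·Δρ/Δz = g·(Δρ/ρ₀)/Δz = 9.8 × 3.308 × 10⁻⁴ / 81 = 4.0023 × 10⁻⁵ s⁻².
N = √(4.0023 × 10⁻⁵) = 6.3264 × 10⁻³ rad s⁻¹ → T = 2π/N = 993.17 s = 16.553 min ≈ 16.6 min.

16.6 min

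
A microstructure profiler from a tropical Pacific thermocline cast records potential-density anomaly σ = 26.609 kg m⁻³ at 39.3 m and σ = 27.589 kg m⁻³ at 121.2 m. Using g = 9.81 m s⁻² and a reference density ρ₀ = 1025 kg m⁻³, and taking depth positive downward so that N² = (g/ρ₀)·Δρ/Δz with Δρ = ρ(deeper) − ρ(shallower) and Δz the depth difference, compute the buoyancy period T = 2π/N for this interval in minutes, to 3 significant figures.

9.79 min

Δρ = 1027.589 − 1026.609 = 0.980 kg m⁻³ over Δz = 121.2 − 39.3 = 81.9 m.
N² = (9.81/1025) × (0.980/81.9) = 1.1452 × 10⁻⁴ s⁻².
N = √(1.1452 × 10⁻⁴) = 0.010701 rad s⁻¹, so T = 2π/N = 587.16 s = 9.7860 min ≈ 9.79 min.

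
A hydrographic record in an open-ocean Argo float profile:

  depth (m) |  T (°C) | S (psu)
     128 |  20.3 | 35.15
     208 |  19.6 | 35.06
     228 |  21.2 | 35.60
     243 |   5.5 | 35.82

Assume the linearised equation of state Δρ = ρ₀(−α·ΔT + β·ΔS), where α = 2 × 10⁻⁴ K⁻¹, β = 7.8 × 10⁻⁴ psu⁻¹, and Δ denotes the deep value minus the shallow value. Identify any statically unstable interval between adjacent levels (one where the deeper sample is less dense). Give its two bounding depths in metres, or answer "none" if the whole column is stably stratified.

none

Evaluate Δρ/ρ₀ = −αΔT + βΔS across each adjacent pair:
  128–208 m: −αΔT+βΔS = −(2 × 10⁻⁴)(-0.7)+(7.8 × 10⁻⁴)(-0.09) = 7.0 × 10⁻⁵ → stable
  208–228 m: −αΔT+βΔS = −(2 × 10⁻⁴)(+1.6)+(7.8 × 10⁻⁴)(+0.54) = 1.0 × 10⁻⁴ → stable
  228–243 m: −αΔT+βΔS = −(2 × 10⁻⁴)(-15.7)+(7.8 × 10⁻⁴)(+0.22) = 3.3 × 10⁻³ → stable
Every interval has Δρ > 0: the column is stably stratified throughout.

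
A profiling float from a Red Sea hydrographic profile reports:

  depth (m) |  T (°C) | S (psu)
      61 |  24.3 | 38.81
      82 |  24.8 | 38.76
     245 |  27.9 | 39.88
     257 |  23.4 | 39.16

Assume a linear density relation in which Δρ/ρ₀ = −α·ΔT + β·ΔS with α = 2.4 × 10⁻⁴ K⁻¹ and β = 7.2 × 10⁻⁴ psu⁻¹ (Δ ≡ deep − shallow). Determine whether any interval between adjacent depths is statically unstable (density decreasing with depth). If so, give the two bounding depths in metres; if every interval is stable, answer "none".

61–82 m

Evaluate Δρ/ρ₀ = −αΔT + βΔS across each adjacent pair:
  61–82 m: −αΔT+βΔS = −(2.4 × 10⁻⁴)(+0.5)+(7.2 × 10⁻⁴)(-0.05) = -1.6 × 10⁻⁴ → UNSTABLE
  82–245 m: −αΔT+βΔS = −(2.4 × 10⁻⁴)(+3.1)+(7.2 × 10⁻⁴)(+1.12) = 6.2 × 10⁻⁵ → stable
  245–257 m: −αΔT+βΔS = −(2.4 × 10⁻⁴)(-4.5)+(7.2 × 10⁻⁴)(-0.72) = 5.6 × 10⁻⁴ → stable
The 61–82 m interval has Δρ < 0: lighter water underlies denser water.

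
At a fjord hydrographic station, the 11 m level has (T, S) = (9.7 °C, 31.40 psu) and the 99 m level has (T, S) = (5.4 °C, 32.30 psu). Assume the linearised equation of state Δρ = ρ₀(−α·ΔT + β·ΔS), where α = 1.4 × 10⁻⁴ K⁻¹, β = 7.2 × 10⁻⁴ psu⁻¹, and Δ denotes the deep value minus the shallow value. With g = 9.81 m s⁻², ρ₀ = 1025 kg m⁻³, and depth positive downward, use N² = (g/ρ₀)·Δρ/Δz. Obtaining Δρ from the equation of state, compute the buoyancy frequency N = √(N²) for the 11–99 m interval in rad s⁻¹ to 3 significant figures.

0.0118 rad s⁻¹

ΔT = -4.3 K, ΔS = +0.90 psu (deep − shallow).
Δρ/ρ₀ = −αΔT + βΔS = 6.02 × 10⁻⁴ + 6.48 × 10⁻⁴ = 1.25 × 10⁻³, so Δρ ≈ 1.281 kg m⁻³.
N² = (g/ρ₀)·Δρ/Δz = g·(Δρ/ρ₀)/Δz = 9.81 × 1.25 × 10⁻³ / 88 = 1.3935 × 10⁻⁴ s⁻².
N = √(1.3935 × 10⁻⁴) = 0.011805 rad s⁻¹ ≈ 0.0118 rad s⁻¹.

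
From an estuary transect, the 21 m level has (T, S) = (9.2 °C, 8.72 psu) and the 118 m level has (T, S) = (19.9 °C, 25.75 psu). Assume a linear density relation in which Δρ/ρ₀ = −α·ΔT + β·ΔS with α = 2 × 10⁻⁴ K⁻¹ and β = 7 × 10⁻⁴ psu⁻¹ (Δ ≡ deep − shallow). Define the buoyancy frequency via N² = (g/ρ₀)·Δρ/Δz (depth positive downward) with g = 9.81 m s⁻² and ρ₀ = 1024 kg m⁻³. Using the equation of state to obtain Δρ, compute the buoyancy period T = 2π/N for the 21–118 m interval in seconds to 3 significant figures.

ΔT = +10.7 K, ΔS = +17.03 psu (deep − shallow).
Δρ/ρ₀ = −αΔT + βΔS = -2.14 × 10⁻³ + 0.011921 = 9.781 × 10⁻³, so Δρ ≈ 10.02 kg m⁻³.
N² = (g/ρ₀)·Δρ/Δz = g·(Δρ/ρ₀)/Δz = 9.81 × 9.781 × 10⁻³ / 97 = 9.8919 × 10⁻⁴ s⁻².
N = √(9.8919 × 10⁻⁴) = 0.031451 rad s⁻¹ → T = 2π/N = 199.78 s ≈ 200 s.

200 s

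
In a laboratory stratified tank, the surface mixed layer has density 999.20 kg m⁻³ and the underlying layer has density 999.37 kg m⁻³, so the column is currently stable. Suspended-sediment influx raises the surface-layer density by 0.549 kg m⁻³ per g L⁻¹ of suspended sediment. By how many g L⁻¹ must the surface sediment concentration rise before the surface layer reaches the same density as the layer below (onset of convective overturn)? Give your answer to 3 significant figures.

Density deficit of the surface layer: 999.37 − 999.20 = 0.17 kg m⁻³.
Required change = 0.17 / 0.549 = 0.310 g L⁻¹.

0.310 g L⁻¹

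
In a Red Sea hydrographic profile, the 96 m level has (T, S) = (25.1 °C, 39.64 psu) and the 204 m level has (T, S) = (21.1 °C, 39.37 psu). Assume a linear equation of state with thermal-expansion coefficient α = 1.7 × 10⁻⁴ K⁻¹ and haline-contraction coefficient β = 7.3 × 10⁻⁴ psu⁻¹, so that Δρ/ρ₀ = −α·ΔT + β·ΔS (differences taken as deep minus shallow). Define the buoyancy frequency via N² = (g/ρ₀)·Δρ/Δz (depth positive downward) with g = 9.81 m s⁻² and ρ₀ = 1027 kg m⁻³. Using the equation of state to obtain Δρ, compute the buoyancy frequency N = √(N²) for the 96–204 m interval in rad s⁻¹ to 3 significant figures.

ΔT = -4.0 K, ΔS = -0.27 psu (deep − shallow).
Δρ/ρ₀ = −αΔT + βΔS = 6.80 × 10⁻⁴ − 1.971 × 10⁻⁴ = 4.829 × 10⁻⁴, so Δρ ≈ 0.4959 kg m⁻³.
N² = (g/ρ₀)·Δρ/Δz = g·(Δρ/ρ₀)/Δz = 9.81 × 4.829 × 10⁻⁴ / 108 = 4.3863 × 10⁻⁵ s⁻².
N = √(4.3863 × 10⁻⁵) = 6.6229 × 10⁻³ rad s⁻¹ ≈ 6.62 × 10⁻³ rad s⁻¹.

6.62 × 10⁻³ rad s⁻¹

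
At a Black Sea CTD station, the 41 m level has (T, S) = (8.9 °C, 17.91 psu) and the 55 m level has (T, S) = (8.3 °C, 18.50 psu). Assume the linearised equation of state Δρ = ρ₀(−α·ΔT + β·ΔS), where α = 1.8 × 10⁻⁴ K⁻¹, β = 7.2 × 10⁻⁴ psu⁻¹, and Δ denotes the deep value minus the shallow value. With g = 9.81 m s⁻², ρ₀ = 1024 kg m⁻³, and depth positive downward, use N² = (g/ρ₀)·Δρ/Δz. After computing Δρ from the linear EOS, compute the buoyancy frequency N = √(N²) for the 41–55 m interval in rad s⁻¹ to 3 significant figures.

0.0193 rad s⁻¹

ΔT = -0.6 K, ΔS = +0.59 psu (deep − shallow).
Δρ/ρ₀ = −αΔT + βΔS = 1.08 × 10⁻⁴ + 4.248 × 10⁻⁴ = 5.328 × 10⁻⁴, so Δρ ≈ 0.5456 kg m⁻³.
N² = (g/ρ₀)·Δρ/Δz = g·(Δρ/ρ₀)/Δz = 9.81 × 5.328 × 10⁻⁴ / 14 = 3.7334 × 10⁻⁴ s⁻².
N = √(3.7334 × 10⁻⁴) = 0.019322 rad s⁻¹ ≈ 0.0193 rad s⁻¹.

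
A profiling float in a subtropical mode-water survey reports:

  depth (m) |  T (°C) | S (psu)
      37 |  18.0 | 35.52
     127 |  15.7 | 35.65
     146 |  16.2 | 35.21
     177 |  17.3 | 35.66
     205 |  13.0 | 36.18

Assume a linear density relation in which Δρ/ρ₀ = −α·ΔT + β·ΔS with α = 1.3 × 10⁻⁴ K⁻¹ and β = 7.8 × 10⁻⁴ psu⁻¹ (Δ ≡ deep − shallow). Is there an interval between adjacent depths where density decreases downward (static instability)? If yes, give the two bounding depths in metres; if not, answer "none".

Evaluate Δρ/ρ₀ = −αΔT + βΔS across each adjacent pair:
  37–127 m: −αΔT+βΔS = −(1.3 × 10⁻⁴)(-2.3)+(7.8 × 10⁻⁴)(+0.13) = 4.0 × 10⁻⁴ → stable
  127–146 m: −αΔT+βΔS = −(1.3 × 10⁻⁴)(+0.5)+(7.8 × 10⁻⁴)(-0.44) = -4.1 × 10⁻⁴ → UNSTABLE
  146–177 m: −αΔT+βΔS = −(1.3 × 10⁻⁴)(+1.1)+(7.8 × 10⁻⁴)(+0.45) = 2.1 × 10⁻⁴ → stable
  177–205 m: −αΔT+βΔS = −(1.3 × 10⁻⁴)(-4.3)+(7.8 × 10⁻⁴)(+0.52) = 9.6 × 10⁻⁴ → stable
The 127–146 m interval has Δρ < 0: lighter water underlies denser water.

127–146 m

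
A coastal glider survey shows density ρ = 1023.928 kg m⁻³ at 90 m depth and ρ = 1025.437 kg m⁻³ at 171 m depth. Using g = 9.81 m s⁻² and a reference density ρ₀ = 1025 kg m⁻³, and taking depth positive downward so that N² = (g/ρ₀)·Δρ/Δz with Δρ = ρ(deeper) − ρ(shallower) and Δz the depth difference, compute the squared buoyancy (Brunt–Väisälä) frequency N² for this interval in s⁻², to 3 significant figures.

1.78 × 10⁻⁴ s⁻²

Δρ = 1025.437 − 1023.928 = 1.509 kg m⁻³ over Δz = 171 − 90 = 81 m.
N² = (9.81/1025) × (1.509/81) = 1.7830 × 10⁻⁴ s⁻² ≈ 1.78 × 10⁻⁴ s⁻².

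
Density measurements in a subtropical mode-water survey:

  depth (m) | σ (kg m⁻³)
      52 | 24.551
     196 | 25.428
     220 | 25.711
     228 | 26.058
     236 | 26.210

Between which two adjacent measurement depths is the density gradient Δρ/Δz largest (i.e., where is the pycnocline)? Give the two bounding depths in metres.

220–228 m

Compute the density gradient over each adjacent pair:
  52–196 m: Δρ/Δz = 0.877/144 = 6.1 × 10⁻³ kg m⁻⁴
  196–220 m: Δρ/Δz = 0.283/24 = 0.012 kg m⁻⁴
  220–228 m: Δρ/Δz = 0.347/8 = 0.043 kg m⁻⁴
  228–236 m: Δρ/Δz = 0.152/8 = 0.019 kg m⁻⁴
The largest gradient is in the 220–228 m interval — the pycnocline.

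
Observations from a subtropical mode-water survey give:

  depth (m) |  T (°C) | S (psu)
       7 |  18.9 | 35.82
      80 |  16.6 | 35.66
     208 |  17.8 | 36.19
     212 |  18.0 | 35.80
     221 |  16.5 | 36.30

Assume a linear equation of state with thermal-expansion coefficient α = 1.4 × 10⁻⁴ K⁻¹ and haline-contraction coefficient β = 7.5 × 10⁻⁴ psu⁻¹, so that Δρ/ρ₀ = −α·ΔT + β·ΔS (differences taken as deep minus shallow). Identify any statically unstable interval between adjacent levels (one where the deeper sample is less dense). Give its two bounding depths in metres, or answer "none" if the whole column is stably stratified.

208–212 m

Evaluate Δρ/ρ₀ = −αΔT + βΔS across each adjacent pair:
  7–80 m: −αΔT+βΔS = −(1.4 × 10⁻⁴)(-2.3)+(7.5 × 10⁻⁴)(-0.16) = 2.0 × 10⁻⁴ → stable
  80–208 m: −αΔT+βΔS = −(1.4 × 10⁻⁴)(+1.2)+(7.5 × 10⁻⁴)(+0.53) = 2.3 × 10⁻⁴ → stable
  208–212 m: −αΔT+βΔS = −(1.4 × 10⁻⁴)(+0.2)+(7.5 × 10⁻⁴)(-0.39) = -3.2 × 10⁻⁴ → UNSTABLE
  212–221 m: −αΔT+βΔS = −(1.4 × 10⁻⁴)(-1.5)+(7.5 × 10⁻⁴)(+0.50) = 5.9 × 10⁻⁴ → stable
The 208–212 m interval has Δρ < 0: lighter water underlies denser water.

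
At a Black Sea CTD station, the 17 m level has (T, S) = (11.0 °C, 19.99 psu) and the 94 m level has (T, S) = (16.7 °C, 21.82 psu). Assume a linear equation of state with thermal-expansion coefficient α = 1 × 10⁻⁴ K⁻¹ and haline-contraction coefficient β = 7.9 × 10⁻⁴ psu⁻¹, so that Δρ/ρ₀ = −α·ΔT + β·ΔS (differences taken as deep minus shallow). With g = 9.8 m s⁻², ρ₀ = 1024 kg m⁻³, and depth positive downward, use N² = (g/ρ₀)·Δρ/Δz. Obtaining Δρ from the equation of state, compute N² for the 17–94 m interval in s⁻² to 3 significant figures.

ΔT = +5.7 K, ΔS = +1.83 psu (deep − shallow).
Δρ/ρ₀ = −αΔT + βΔS = -5.70 × 10⁻⁴ + 1.4457 × 10⁻³ = 8.757 × 10⁻⁴, so Δρ ≈ 0.8967 kg m⁻³.
N² = (g/ρ₀)·Δρ/Δz = g·(Δρ/ρ₀)/Δz = 9.8 × 8.757 × 10⁻⁴ / 77 = 1.1145 × 10⁻⁴ s⁻² ≈ 1.11 × 10⁻⁴ s⁻².

1.11 × 10⁻⁴ s⁻²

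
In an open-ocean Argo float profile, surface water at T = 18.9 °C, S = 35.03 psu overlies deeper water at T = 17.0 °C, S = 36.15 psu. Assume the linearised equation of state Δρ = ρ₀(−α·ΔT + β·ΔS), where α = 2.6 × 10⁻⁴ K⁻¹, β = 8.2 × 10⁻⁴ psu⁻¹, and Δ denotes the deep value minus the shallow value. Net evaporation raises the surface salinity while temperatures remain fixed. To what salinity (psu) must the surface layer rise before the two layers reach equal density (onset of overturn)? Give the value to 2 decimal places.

Neutral buoyancy requires −α(T_deep − T_surf) + β(S_deep − S_surf′) = 0.
S_surf′ = S_deep − (α/β)·ΔT = 36.15 − (2.6 × 10⁻⁴/8.2 × 10⁻⁴)·(-1.9) = 36.7524 psu.
Increase required: 36.7524 − 35.03 = 1.7224 psu.

36.75 psu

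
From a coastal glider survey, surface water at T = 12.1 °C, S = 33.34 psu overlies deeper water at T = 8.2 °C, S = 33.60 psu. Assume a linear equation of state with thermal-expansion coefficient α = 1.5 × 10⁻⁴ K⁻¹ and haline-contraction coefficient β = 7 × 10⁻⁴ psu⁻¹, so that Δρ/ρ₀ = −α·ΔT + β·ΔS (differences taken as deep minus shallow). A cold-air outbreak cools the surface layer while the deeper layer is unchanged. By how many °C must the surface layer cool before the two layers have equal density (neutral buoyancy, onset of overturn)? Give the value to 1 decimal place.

5.1 °C

Neutral buoyancy requires Δρ = 0, i.e. −α(T_deep − T_surf′) + β(S_deep − S_surf) = 0.
T_surf′ = T_deep − (β/α)·ΔS = 8.2 − (7 × 10⁻⁴/1.5 × 10⁻⁴)·(+0.26) = 6.987 °C.
Cooling required: 12.1 − (6.987) = 5.113 °C.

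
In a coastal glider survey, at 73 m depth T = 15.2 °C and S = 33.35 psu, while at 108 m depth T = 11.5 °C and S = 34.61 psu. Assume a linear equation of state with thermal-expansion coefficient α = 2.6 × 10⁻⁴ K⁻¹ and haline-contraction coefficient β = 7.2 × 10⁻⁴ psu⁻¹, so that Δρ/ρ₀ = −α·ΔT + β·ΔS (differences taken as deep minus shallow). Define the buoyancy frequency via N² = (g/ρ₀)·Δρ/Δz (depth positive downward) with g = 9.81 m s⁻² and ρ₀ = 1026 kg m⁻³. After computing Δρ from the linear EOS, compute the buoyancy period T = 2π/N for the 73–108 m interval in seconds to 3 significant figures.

ΔT = -3.7 K, ΔS = +1.26 psu (deep − shallow).
Δρ/ρ₀ = −αΔT + βΔS = 9.62 × 10⁻⁴ + 9.072 × 10⁻⁴ = 1.8692 × 10⁻³, so Δρ ≈ 1.918 kg m⁻³.
N² = (g/ρ₀)·Δρ/Δz = g·(Δρ/ρ₀)/Δz = 9.81 × 1.8692 × 10⁻³ / 35 = 5.2391 × 10⁻⁴ s⁻².
N = √(5.2391 × 10⁻⁴) = 0.022889 rad s⁻¹ → T = 2π/N = 274.51 s ≈ 275 s.

275 s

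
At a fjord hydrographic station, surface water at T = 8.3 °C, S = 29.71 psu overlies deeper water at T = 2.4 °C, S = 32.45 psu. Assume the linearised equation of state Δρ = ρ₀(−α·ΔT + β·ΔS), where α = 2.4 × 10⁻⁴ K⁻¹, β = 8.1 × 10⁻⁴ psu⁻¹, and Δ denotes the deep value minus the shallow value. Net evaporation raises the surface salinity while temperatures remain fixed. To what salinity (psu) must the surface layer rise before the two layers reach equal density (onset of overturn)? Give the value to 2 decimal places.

Neutral buoyancy requires −α(T_deep − T_surf) + β(S_deep − S_surf′) = 0.
S_surf′ = S_deep − (α/β)·ΔT = 32.45 − (2.4 × 10⁻⁴/8.1 × 10⁻⁴)·(-5.9) = 34.1981 psu.
Increase required: 34.1981 − 29.71 = 4.4881 psu.

34.20 psu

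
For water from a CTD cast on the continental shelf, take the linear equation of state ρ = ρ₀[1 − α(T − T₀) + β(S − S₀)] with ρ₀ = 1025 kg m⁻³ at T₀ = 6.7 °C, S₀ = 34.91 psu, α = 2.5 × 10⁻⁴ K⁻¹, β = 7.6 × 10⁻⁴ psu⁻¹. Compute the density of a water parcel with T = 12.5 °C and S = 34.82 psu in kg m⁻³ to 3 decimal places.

1023.444 kg m⁻³

T − T₀ = +5.8 K, S − S₀ = -0.09 psu.
Bracket = 1 − α·(+5.8) + β·(-0.09) = 1 + (-1.5184 × 10⁻³) = 0.9984816.
ρ = 1025 × 0.9984816 = 1023.444 kg m⁻³.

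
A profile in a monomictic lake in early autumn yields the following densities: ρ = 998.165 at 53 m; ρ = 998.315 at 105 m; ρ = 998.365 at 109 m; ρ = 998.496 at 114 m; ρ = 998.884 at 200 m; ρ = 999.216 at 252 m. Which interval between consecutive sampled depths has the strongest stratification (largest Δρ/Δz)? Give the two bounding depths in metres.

109–114 m

Compute the density gradient over each adjacent pair:
  53–105 m: Δρ/Δz = 0.150/52 = 2.9 × 10⁻³ kg m⁻⁴
  105–109 m: Δρ/Δz = 0.050/4 = 0.013 kg m⁻⁴
  109–114 m: Δρ/Δz = 0.131/5 = 0.026 kg m⁻⁴
  114–200 m: Δρ/Δz = 0.388/86 = 4.5 × 10⁻³ kg m⁻⁴
  200–252 m: Δρ/Δz = 0.332/52 = 6.4 × 10⁻³ kg m⁻⁴
The largest gradient is in the 109–114 m interval — the pycnocline.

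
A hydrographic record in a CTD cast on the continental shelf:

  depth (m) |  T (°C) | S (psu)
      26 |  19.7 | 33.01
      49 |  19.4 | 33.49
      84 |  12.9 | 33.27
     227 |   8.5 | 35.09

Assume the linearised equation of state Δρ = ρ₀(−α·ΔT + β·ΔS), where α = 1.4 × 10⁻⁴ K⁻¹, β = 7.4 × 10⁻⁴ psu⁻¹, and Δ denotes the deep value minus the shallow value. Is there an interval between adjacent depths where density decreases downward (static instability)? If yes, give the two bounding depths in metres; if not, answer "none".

Evaluate Δρ/ρ₀ = −αΔT + βΔS across each adjacent pair:
  26–49 m: −αΔT+βΔS = −(1.4 × 10⁻⁴)(-0.3)+(7.4 × 10⁻⁴)(+0.48) = 4.0 × 10⁻⁴ → stable
  49–84 m: −αΔT+βΔS = −(1.4 × 10⁻⁴)(-6.5)+(7.4 × 10⁻⁴)(-0.22) = 7.5 × 10⁻⁴ → stable
  84–227 m: −αΔT+βΔS = −(1.4 × 10⁻⁴)(-4.4)+(7.4 × 10⁻⁴)(+1.82) = 2.0 × 10⁻³ → stable
Every interval has Δρ > 0: the column is stably stratified throughout.

none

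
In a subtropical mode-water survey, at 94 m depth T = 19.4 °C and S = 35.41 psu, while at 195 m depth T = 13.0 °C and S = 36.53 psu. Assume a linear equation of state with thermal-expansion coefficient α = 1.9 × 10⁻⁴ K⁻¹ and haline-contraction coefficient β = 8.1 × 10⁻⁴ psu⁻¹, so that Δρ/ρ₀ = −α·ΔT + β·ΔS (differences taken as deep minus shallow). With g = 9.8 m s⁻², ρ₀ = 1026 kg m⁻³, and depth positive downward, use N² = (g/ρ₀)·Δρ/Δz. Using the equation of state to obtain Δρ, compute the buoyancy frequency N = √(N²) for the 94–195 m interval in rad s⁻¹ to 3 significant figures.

ΔT = -6.4 K, ΔS = +1.12 psu (deep − shallow).
Δρ/ρ₀ = −αΔT + βΔS = 1.216 × 10⁻³ + 9.072 × 10⁻⁴ = 2.1232 × 10⁻³, so Δρ ≈ 2.178 kg m⁻³.
N² = (g/ρ₀)·Δρ/Δz = g·(Δρ/ρ₀)/Δz = 9.8 × 2.1232 × 10⁻³ / 101 = 2.0601 × 10⁻⁴ s⁻².
N = √(2.0601 × 10⁻⁴) = 0.014353 rad s⁻¹ ≈ 0.0144 rad s⁻¹.

0.0144 rad s⁻¹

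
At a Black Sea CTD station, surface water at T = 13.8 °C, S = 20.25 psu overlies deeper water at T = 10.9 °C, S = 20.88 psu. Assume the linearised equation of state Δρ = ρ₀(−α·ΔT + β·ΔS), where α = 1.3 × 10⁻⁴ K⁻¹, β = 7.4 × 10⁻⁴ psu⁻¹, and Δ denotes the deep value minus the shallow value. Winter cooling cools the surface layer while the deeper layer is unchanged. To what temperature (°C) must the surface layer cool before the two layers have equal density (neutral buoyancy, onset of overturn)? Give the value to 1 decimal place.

Neutral buoyancy requires Δρ = 0, i.e. −α(T_deep − T_surf′) + β(S_deep − S_surf) = 0.
T_surf′ = T_deep − (β/α)·ΔS = 10.9 − (7.4 × 10⁻⁴/1.3 × 10⁻⁴)·(+0.63) = 7.314 °C.
Cooling required: 13.8 − (7.314) = 6.486 °C.

7.3 °C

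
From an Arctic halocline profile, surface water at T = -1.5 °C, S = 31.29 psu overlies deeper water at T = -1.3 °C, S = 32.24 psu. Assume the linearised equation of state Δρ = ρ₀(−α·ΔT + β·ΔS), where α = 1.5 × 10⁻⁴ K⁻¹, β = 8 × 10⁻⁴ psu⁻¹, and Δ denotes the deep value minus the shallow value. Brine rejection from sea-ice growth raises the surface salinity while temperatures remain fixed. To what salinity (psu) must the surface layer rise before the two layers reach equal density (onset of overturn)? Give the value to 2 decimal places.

Neutral buoyancy requires −α(T_deep − T_surf) + β(S_deep − S_surf′) = 0.
S_surf′ = S_deep − (α/β)·ΔT = 32.24 − (1.5 × 10⁻⁴/8 × 10⁻⁴)·(+0.2) = 32.2025 psu.
Increase required: 32.2025 − 31.29 = 0.9125 psu.

32.20 psu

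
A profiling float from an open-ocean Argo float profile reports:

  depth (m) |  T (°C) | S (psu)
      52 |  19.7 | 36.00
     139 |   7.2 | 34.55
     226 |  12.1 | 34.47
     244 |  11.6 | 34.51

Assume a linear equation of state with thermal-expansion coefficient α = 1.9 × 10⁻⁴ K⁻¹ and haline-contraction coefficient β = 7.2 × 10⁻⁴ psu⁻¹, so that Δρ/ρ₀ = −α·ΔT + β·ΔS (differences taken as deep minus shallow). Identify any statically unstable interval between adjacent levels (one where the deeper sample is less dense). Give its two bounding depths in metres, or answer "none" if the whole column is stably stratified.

Evaluate Δρ/ρ₀ = −αΔT + βΔS across each adjacent pair:
  52–139 m: −αΔT+βΔS = −(1.9 × 10⁻⁴)(-12.5)+(7.2 × 10⁻⁴)(-1.45) = 1.3 × 10⁻³ → stable
  139–226 m: −αΔT+βΔS = −(1.9 × 10⁻⁴)(+4.9)+(7.2 × 10⁻⁴)(-0.08) = -9.9 × 10⁻⁴ → UNSTABLE
  226–244 m: −αΔT+βΔS = −(1.9 × 10⁻⁴)(-0.5)+(7.2 × 10⁻⁴)(+0.04) = 1.2 × 10⁻⁴ → stable
The 139–226 m interval has Δρ < 0: lighter water underlies denser water.

139–226 m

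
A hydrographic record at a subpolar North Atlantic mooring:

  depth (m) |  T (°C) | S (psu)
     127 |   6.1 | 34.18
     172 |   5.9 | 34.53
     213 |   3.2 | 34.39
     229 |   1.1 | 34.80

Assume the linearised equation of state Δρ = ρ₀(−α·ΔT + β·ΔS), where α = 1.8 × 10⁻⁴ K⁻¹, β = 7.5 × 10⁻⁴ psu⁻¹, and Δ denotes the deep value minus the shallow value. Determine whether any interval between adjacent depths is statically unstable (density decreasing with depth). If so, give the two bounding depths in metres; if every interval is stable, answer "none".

Evaluate Δρ/ρ₀ = −αΔT + βΔS across each adjacent pair:
  127–172 m: −αΔT+βΔS = −(1.8 × 10⁻⁴)(-0.2)+(7.5 × 10⁻⁴)(+0.35) = 3.0 × 10⁻⁴ → stable
  172–213 m: −αΔT+βΔS = −(1.8 × 10⁻⁴)(-2.7)+(7.5 × 10⁻⁴)(-0.14) = 3.8 × 10⁻⁴ → stable
  213–229 m: −αΔT+βΔS = −(1.8 × 10⁻⁴)(-2.1)+(7.5 × 10⁻⁴)(+0.41) = 6.9 × 10⁻⁴ → stable
Every interval has Δρ > 0: the column is stably stratified throughout.

none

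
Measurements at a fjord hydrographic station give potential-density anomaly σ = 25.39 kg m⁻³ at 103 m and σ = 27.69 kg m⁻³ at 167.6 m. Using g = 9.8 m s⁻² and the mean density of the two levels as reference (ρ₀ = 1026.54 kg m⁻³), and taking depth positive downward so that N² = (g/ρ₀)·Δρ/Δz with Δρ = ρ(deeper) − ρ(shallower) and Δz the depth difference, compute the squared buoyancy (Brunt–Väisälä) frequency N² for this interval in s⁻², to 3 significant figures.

Δρ = 1027.69 − 1025.39 = 2.30 kg m⁻³ over Δz = 167.6 − 103 = 64.6 m.
N² = (9.8/1026.54) × (2.30/64.6) = 3.3990 × 10⁻⁴ s⁻² ≈ 3.40 × 10⁻⁴ s⁻².

3.40 × 10⁻⁴ s⁻²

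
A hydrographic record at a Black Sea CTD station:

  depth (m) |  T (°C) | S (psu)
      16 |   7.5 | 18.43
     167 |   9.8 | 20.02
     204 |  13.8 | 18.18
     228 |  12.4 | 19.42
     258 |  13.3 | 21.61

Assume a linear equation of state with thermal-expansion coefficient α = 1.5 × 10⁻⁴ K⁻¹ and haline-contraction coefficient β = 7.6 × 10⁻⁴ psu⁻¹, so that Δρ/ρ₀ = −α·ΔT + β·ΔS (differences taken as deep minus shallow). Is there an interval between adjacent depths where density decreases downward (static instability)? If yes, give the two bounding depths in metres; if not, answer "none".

167–204 m

Evaluate Δρ/ρ₀ = −αΔT + βΔS across each adjacent pair:
  16–167 m: −αΔT+βΔS = −(1.5 × 10⁻⁴)(+2.3)+(7.6 × 10⁻⁴)(+1.59) = 8.6 × 10⁻⁴ → stable
  167–204 m: −αΔT+βΔS = −(1.5 × 10⁻⁴)(+4.0)+(7.6 × 10⁻⁴)(-1.84) = -2.0 × 10⁻³ → UNSTABLE
  204–228 m: −αΔT+βΔS = −(1.5 × 10⁻⁴)(-1.4)+(7.6 × 10⁻⁴)(+1.24) = 1.2 × 10⁻³ → stable
  228–258 m: −αΔT+βΔS = −(1.5 × 10⁻⁴)(+0.9)+(7.6 × 10⁻⁴)(+2.19) = 1.5 × 10⁻³ → stable
The 167–204 m interval has Δρ < 0: lighter water underlies denser water.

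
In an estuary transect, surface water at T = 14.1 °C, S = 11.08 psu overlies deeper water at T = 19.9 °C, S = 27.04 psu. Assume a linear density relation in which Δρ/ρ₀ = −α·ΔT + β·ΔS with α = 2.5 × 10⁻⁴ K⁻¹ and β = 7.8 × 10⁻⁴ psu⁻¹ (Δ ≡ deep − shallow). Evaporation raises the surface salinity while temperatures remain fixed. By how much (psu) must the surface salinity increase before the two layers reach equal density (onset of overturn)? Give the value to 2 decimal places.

14.10 psu

Neutral buoyancy requires −α(T_deep − T_surf) + β(S_deep − S_surf′) = 0.
S_surf′ = S_deep − (α/β)·ΔT = 27.04 − (2.5 × 10⁻⁴/7.8 × 10⁻⁴)·(+5.8) = 25.1810 psu.
Increase required: 25.1810 − 11.08 = 14.1010 psu.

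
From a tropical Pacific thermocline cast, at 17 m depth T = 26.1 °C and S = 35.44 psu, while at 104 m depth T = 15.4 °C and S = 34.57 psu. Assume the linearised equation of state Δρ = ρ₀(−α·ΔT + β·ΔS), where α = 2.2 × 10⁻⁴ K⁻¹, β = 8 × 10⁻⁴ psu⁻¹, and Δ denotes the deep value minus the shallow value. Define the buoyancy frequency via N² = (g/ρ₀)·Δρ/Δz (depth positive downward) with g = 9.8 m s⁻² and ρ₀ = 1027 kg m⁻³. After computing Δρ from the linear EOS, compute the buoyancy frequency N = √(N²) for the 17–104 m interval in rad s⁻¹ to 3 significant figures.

ΔT = -10.7 K, ΔS = -0.87 psu (deep − shallow).
Δρ/ρ₀ = −αΔT + βΔS = 2.354 × 10⁻³ − 6.96 × 10⁻⁴ = 1.658 × 10⁻³, so Δρ ≈ 1.703 kg m⁻³.
N² = (g/ρ₀)·Δρ/Δz = g·(Δρ/ρ₀)/Δz = 9.8 × 1.658 × 10⁻³ / 87 = 1.8676 × 10⁻⁴ s⁻².
N = √(1.8676 × 10⁻⁴) = 0.013666 rad s⁻¹ ≈ 0.0137 rad s⁻¹.

0.0137 rad s⁻¹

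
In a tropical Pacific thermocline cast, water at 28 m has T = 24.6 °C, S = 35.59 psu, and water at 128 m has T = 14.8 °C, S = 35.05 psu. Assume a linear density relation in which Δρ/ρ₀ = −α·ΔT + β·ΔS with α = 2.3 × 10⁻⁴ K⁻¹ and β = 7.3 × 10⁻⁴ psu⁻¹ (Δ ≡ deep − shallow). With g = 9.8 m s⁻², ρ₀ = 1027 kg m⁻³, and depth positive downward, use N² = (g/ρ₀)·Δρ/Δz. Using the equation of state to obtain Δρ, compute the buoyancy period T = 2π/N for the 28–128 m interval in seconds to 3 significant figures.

465 s

ΔT = -9.8 K, ΔS = -0.54 psu (deep − shallow).
Δρ/ρ₀ = −αΔT + βΔS = 2.254 × 10⁻³ − 3.942 × 10⁻⁴ = 1.8598 × 10⁻³, so Δρ ≈ 1.910 kg m⁻³.
N² = (g/ρ₀)·Δρ/Δz = g·(Δρ/ρ₀)/Δz = 9.8 × 1.8598 × 10⁻³ / 100 = 1.8226 × 10⁻⁴ s⁻².
N = √(1.8226 × 10⁻⁴) = 0.013500 rad s⁻¹ → T = 2π/N = 465.42 s ≈ 465 s.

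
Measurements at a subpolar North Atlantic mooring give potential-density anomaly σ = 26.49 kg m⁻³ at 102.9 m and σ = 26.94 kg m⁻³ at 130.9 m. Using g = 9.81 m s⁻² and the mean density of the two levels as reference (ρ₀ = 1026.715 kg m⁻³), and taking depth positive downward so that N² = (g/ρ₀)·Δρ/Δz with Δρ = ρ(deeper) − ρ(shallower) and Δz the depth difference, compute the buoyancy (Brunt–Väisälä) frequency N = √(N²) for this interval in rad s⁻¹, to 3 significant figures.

0.0124 rad s⁻¹

Δρ = 1026.94 − 1026.49 = 0.45 kg m⁻³ over Δz = 130.9 − 102.9 = 28 m.
N² = (9.81/1026.715) × (0.45/28) = 1.5356 × 10⁻⁴ s⁻².
N = √(1.5356 × 10⁻⁴) = 0.012392 rad s⁻¹ ≈ 0.0124 rad s⁻¹.
Since Δρ > 0 the layer is stably stratified.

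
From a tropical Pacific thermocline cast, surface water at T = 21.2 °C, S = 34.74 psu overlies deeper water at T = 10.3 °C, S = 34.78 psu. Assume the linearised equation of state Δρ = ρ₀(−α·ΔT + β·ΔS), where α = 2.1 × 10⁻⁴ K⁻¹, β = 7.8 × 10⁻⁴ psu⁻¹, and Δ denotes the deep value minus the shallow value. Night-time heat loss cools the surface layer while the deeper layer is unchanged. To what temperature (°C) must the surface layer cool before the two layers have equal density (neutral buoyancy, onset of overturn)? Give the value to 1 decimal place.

10.2 °C

Neutral buoyancy requires Δρ = 0, i.e. −α(T_deep − T_surf′) + β(S_deep − S_surf) = 0.
T_surf′ = T_deep − (β/α)·ΔS = 10.3 − (7.8 × 10⁻⁴/2.1 × 10⁻⁴)·(+0.04) = 10.151 °C.
Cooling required: 21.2 − (10.151) = 11.049 °C.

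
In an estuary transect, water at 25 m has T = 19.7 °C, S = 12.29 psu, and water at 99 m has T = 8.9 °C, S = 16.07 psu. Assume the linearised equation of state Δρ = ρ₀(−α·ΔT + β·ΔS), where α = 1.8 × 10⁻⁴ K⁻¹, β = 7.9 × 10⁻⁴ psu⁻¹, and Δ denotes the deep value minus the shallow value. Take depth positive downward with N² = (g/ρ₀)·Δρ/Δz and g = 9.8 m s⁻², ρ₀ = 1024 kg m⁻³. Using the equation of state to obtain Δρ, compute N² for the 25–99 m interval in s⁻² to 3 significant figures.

6.53 × 10⁻⁴ s⁻²

ΔT = -10.8 K, ΔS = +3.78 psu (deep − shallow).
Δρ/ρ₀ = −αΔT + βΔS = 1.944 × 10⁻³ + 2.9862 × 10⁻³ = 4.9302 × 10⁻³, so Δρ ≈ 5.049 kg m⁻³.
N² = (g/ρ₀)·Δρ/Δz = g·(Δρ/ρ₀)/Δz = 9.8 × 4.9302 × 10⁻³ / 74 = 6.5292 × 10⁻⁴ s⁻² ≈ 6.53 × 10⁻⁴ s⁻².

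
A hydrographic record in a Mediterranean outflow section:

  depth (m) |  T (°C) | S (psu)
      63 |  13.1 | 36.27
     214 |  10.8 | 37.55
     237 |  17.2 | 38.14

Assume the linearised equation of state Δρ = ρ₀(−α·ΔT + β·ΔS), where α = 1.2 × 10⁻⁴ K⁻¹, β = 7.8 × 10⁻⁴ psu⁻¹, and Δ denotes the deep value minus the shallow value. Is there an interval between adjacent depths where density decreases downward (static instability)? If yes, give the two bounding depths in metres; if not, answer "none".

214–237 m

Evaluate Δρ/ρ₀ = −αΔT + βΔS across each adjacent pair:
  63–214 m: −αΔT+βΔS = −(1.2 × 10⁻⁴)(-2.3)+(7.8 × 10⁻⁴)(+1.28) = 1.3 × 10⁻³ → stable
  214–237 m: −αΔT+βΔS = −(1.2 × 10⁻⁴)(+6.4)+(7.8 × 10⁻⁴)(+0.59) = -3.1 × 10⁻⁴ → UNSTABLE
The 214–237 m interval has Δρ < 0: lighter water underlies denser water.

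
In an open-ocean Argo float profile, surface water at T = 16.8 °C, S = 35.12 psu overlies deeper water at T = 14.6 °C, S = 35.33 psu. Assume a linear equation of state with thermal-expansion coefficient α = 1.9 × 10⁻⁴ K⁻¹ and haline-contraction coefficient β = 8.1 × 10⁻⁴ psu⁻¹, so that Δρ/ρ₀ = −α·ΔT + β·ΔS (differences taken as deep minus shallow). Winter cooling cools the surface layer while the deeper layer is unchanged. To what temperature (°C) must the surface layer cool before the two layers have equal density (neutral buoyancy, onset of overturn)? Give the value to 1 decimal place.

13.7 °C

Neutral buoyancy requires Δρ = 0, i.e. −α(T_deep − T_surf′) + β(S_deep − S_surf) = 0.
T_surf′ = T_deep − (β/α)·ΔS = 14.6 − (8.1 × 10⁻⁴/1.9 × 10⁻⁴)·(+0.21) = 13.705 °C.
Cooling required: 16.8 − (13.705) = 3.095 °C.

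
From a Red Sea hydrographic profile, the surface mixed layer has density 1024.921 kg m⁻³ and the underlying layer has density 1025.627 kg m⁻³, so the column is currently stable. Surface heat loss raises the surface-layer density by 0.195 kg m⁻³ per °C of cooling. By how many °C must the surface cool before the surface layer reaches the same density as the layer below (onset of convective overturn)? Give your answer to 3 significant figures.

Density deficit of the surface layer: 1025.627 − 1024.921 = 0.706 kg m⁻³.
Required change = 0.706 / 0.195 = 3.62 °C.

3.62 °C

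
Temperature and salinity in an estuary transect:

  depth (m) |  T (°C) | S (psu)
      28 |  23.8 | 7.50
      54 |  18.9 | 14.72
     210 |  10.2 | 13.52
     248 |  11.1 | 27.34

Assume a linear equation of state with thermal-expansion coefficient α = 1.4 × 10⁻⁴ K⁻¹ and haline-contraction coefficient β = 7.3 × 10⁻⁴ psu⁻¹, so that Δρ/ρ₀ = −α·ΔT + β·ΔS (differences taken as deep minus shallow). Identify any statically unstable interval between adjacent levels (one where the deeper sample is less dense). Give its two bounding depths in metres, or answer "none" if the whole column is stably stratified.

none

Evaluate Δρ/ρ₀ = −αΔT + βΔS across each adjacent pair:
  28–54 m: −αΔT+βΔS = −(1.4 × 10⁻⁴)(-4.9)+(7.3 × 10⁻⁴)(+7.22) = 6.0 × 10⁻³ → stable
  54–210 m: −αΔT+βΔS = −(1.4 × 10⁻⁴)(-8.7)+(7.3 × 10⁻⁴)(-1.20) = 3.4 × 10⁻⁴ → stable
  210–248 m: −αΔT+βΔS = −(1.4 × 10⁻⁴)(+0.9)+(7.3 × 10⁻⁴)(+13.82) = 0.010 → stable
Every interval has Δρ > 0: the column is stably stratified throughout.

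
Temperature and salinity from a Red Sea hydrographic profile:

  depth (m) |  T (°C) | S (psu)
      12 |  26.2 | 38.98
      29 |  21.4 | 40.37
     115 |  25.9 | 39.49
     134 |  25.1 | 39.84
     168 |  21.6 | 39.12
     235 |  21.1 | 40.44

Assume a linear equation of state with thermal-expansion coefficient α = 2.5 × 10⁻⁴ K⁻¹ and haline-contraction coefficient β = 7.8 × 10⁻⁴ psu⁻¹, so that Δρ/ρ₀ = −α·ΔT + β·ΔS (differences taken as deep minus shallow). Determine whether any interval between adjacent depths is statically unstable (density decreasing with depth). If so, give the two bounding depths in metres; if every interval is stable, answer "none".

29–115 m

Evaluate Δρ/ρ₀ = −αΔT + βΔS across each adjacent pair:
  12–29 m: −αΔT+βΔS = −(2.5 × 10⁻⁴)(-4.8)+(7.8 × 10⁻⁴)(+1.39) = 2.3 × 10⁻³ → stable
  29–115 m: −αΔT+βΔS = −(2.5 × 10⁻⁴)(+4.5)+(7.8 × 10⁻⁴)(-0.88) = -1.8 × 10⁻³ → UNSTABLE
  115–134 m: −αΔT+βΔS = −(2.5 × 10⁻⁴)(-0.8)+(7.8 × 10⁻⁴)(+0.35) = 4.7 × 10⁻⁴ → stable
  134–168 m: −αΔT+βΔS = −(2.5 × 10⁻⁴)(-3.5)+(7.8 × 10⁻⁴)(-0.72) = 3.1 × 10⁻⁴ → stable
  168–235 m: −αΔT+βΔS = −(2.5 × 10⁻⁴)(-0.5)+(7.8 × 10⁻⁴)(+1.32) = 1.2 × 10⁻³ → stable
The 29–115 m interval has Δρ < 0: lighter water underlies denser water.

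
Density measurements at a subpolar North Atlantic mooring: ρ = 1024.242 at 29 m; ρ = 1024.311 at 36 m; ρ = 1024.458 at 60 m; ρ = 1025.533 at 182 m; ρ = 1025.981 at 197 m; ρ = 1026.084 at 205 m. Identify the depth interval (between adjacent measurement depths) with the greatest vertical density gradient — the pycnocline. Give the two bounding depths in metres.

Compute the density gradient over each adjacent pair:
  29–36 m: Δρ/Δz = 0.069/7 = 9.9 × 10⁻³ kg m⁻⁴
  36–60 m: Δρ/Δz = 0.147/24 = 6.1 × 10⁻³ kg m⁻⁴
  60–182 m: Δρ/Δz = 1.075/122 = 8.8 × 10⁻³ kg m⁻⁴
  182–197 m: Δρ/Δz = 0.448/15 = 0.030 kg m⁻⁴
  197–205 m: Δρ/Δz = 0.103/8 = 0.013 kg m⁻⁴
The largest gradient is in the 182–197 m interval — the pycnocline.

182–197 m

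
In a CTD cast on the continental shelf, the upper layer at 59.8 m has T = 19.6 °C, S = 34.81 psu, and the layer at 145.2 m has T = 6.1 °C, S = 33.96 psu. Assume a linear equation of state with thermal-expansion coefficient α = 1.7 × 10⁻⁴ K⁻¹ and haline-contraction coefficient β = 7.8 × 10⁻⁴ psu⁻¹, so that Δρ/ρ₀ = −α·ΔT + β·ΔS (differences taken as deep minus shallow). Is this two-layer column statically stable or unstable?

ΔT = 6.1 − 19.6 = -13.5 K and ΔS = 33.96 − 34.81 = -0.85 psu (deep − shallow).
−αΔT = 2.295 × 10⁻³; βΔS = -6.63 × 10⁻⁴; sum Δρ/ρ₀ = 1.632 × 10⁻³.
Δρ/ρ₀ > 0, so Δρ > 0: deeper water is denser → statically stable.

stable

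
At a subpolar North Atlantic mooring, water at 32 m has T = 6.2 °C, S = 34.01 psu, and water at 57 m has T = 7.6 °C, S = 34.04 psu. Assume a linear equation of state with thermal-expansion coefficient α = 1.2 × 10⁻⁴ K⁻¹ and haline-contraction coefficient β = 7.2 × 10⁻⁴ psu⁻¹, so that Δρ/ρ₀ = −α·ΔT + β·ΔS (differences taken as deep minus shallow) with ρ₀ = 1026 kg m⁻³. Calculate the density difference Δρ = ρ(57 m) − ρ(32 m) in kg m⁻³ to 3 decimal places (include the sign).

ΔT = +1.4 K, ΔS = +0.03 psu (deep − shallow).
Δρ/ρ₀ = −(1.2 × 10⁻⁴)(+1.4) + (7.2 × 10⁻⁴)(+0.03) = -1.464 × 10⁻⁴.
Δρ = 1026 × (-1.464 × 10⁻⁴) = -0.150 kg m⁻³.
Negative Δρ: lighter below, statically unstable.

-0.150 kg m⁻³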